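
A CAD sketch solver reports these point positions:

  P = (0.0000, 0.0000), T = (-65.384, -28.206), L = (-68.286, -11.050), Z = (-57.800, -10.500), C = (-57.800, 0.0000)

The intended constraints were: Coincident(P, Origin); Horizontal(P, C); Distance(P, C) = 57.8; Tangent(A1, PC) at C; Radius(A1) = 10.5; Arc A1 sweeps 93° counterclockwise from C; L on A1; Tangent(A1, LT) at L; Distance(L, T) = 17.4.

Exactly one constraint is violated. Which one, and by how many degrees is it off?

Tangent(A1, LT) at L — off by 6.60°.

P = (0.00, 0.00) ✓; P.y = 0.00, C.y = 0.00 ✓; |PC| = 57.80 ✓; ∠(ZC, CP) = 90.00° ✓; |ZC| = 10.50 ✓; bearing(Z→L) − bearing(Z→C) = 93.00° ✓; |ZL| = 10.50 ✓; ∠(ZL, LT) = 83.40° ✗; |LT| = 17.40 ✓.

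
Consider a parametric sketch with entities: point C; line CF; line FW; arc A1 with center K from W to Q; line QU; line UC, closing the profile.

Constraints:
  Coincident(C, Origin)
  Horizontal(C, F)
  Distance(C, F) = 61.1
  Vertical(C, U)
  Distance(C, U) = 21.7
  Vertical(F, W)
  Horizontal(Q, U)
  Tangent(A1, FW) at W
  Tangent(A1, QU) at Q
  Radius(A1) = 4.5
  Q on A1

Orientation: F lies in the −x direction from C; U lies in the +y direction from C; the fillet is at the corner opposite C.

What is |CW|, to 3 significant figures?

63.5

The virtual corner opposite C is at (-61.1, 21.7). Since A1 is tangent to FW there, KW ⟂ FW and since A1 is tangent to QU there, KQ ⟂ QU, with radius 4.5, so the center K sits 4.5 in from both sides at K = (-56.6, 17.2). That places the tangent points at W = (-61.1, 17.2) on FW and Q = (-56.6, 21.7) on QU. Then |CW| = |W − C| = 63.5.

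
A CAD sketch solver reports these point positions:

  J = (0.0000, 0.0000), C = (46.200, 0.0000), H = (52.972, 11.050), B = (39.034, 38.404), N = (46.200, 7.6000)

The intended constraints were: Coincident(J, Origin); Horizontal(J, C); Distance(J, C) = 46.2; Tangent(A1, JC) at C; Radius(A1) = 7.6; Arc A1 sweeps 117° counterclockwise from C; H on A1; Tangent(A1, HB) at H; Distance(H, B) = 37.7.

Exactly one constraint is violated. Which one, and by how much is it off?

Distance(H, B) = 37.7 — off by 7.00.

J = (0.00, 0.00) ✓; J.y = 0.00, C.y = 0.00 ✓; |JC| = 46.20 ✓; ∠(NC, CJ) = 90.00° ✓; |NC| = 7.600 ✓; bearing(N→H) − bearing(N→C) = 117.0° ✓; |NH| = 7.600 ✓; ∠(NH, HB) = 90.00° ✓; |HB| = 30.70 ✗.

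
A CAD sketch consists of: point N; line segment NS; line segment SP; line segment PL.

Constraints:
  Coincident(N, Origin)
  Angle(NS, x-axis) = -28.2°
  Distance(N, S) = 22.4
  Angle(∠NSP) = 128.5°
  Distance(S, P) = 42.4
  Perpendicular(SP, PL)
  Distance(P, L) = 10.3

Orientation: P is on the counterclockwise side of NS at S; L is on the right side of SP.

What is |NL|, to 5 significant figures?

62.843

N is at the origin; NS runs at -28.2° with length 22.4, so S = 22.4·(cos -28.2°, sin -28.2°) = (19.741, -10.585). ∠NSP = 128.5°, so SP runs at -28.2° + (180° − 128.5°) = 23.300° from the x-axis; with |SP| = 42.4, P = S + 42.4·(cos 23.300°, sin 23.300°) = (58.683, 6.1860). SP is perpendicular to PL; with |PL| = 10.3 on the right of SP, L = P + 10.3·(0.39555, -0.91845) = (62.757, -3.2740). Then |NL| = |L − N| = 62.843.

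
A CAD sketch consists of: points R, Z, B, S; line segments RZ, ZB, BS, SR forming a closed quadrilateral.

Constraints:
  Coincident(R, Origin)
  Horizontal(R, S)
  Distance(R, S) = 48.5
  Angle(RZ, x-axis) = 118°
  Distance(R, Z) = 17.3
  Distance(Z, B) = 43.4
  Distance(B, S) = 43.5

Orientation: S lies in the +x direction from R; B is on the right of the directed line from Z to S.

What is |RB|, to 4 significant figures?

26.10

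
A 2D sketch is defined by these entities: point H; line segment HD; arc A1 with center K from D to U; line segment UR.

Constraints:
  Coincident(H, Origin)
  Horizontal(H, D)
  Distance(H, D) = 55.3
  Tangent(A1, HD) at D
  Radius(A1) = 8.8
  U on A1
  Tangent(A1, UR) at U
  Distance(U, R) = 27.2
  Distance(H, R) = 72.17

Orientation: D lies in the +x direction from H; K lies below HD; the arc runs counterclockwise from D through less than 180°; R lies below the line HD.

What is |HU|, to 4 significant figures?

49.69

H is at the origin; HD is horizontal with |HD| = 55.3 and D on the +x side, so D = (55.30, 0.000). A1 meets HD tangentially, so KD is at right angles to HD, so K = D + (0, -8.8) = (55.30, -8.800). Since KU ⟂ UR (tangency), |KR| = √(8.8² + 27.2²) = 28.59 regardless of where U sits on A1. So R lies on both circle(H, 72.17) and circle(K, 28.59); the below-HD intersection is R = (62.24, -36.53). U is the foot of the tangent from R: U = (47.84, -13.46).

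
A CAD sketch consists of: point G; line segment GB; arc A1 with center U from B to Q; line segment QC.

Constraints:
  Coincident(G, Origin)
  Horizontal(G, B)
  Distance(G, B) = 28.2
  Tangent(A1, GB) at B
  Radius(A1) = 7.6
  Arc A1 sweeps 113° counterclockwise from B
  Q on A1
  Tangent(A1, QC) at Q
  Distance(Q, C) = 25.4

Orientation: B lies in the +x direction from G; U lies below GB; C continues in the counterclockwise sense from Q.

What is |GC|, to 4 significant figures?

46.06

G is at the origin; GB is horizontal with |GB| = 28.2 and B on the +x side, so B = (28.20, 0.000). A1 meets GB tangentially, so UB is at right angles to GB, so U = B + (0, -7.6) = (28.20, -7.600). On A1, B sits at bearing 90° from U; a 113° counterclockwise sweep puts Q at bearing 203°, so Q = U + 7.6·(cos 203°, sin 203°) = (21.20, -10.57). Tangency of A1 to QC means the radius UQ is perpendicular to QC, so QC runs along (−sin 203°, cos 203°); with |QC| = 25.4, C = (31.13, -33.95). Then |GC| = |C − G| = 46.06.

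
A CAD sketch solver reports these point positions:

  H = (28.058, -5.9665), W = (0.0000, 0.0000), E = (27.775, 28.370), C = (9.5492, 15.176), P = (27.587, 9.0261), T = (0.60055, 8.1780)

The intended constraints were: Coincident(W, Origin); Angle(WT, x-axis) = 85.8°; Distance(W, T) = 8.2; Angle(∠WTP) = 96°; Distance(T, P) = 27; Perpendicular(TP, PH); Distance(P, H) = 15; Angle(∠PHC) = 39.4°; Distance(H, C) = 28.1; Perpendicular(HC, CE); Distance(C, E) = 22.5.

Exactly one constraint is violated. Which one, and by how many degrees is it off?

Perpendicular(HC, CE) — off by 5.30°.

W = (0.00, 0.00) ✓; WT at 85.80° ✓; |WT| = 8.200 ✓; ∠WTP = 96.00° ✓; |TP| = 27.00 ✓; ∠(TP, PH) = 90.00° ✓; |PH| = 15.00 ✓; ∠PHC = 39.40° ✓; |HC| = 28.10 ✓; ∠(HC, CE) = 95.30° ✗; |CE| = 22.50 ✓.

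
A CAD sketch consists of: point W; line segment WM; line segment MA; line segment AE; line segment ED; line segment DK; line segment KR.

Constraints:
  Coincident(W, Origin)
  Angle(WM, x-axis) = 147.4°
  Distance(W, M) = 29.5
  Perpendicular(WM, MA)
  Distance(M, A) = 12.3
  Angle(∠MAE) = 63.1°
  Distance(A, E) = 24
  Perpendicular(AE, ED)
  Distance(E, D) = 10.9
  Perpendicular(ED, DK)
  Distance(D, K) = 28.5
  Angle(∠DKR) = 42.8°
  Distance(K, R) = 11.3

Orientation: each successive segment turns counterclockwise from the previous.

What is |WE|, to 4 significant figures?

8.224

WM is perpendicular to MA, so MA runs at -122.6°; with |MA| = 12.3, A = (-31.48, 5.532). ∠MAE = 63.1° gives AE at -5.700° from the x-axis; with |AE| = 24.0, E = (-7.598, 3.148). Then |WE| = |E − W| = 8.224.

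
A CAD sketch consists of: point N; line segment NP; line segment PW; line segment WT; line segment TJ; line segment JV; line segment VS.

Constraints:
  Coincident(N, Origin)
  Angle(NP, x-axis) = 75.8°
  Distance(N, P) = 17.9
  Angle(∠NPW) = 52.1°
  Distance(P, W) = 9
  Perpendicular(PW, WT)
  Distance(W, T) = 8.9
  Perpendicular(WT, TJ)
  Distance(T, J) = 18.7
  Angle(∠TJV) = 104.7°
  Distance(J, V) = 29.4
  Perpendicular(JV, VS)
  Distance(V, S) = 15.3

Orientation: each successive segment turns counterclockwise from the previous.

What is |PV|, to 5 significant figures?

26.004

WT ⟂ TJ, so TJ runs at 23.700°; with |TJ| = 18.7, J = (16.850, 13.103). ∠TJV = 104.7° gives JV at 99.000° from the x-axis; with |JV| = 29.4, V = (12.251, 42.141). Then |PV| = |V − P| = 26.004.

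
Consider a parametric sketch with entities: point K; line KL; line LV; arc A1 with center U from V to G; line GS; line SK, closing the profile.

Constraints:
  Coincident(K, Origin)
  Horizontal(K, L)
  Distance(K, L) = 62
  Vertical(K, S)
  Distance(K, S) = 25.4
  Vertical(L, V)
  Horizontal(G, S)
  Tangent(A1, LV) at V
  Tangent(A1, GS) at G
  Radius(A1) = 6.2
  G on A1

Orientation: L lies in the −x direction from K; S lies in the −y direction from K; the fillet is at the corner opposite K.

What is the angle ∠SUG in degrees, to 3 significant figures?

83.7°

The virtual corner opposite K is at (-62.0, -25.4). Tangency of A1 to LV means the radius UV is perpendicular to LV and since A1 is tangent to GS there, UG ⟂ GS, with radius 6.2, so the center U sits 6.2 in from both sides at U = (-55.8, -19.2). That places the tangent points at V = (-62.0, -19.2) on LV and G = (-55.8, -25.4) on GS. Then cos ∠SUG = US·UG / (|US||UG|), giving 83.7°.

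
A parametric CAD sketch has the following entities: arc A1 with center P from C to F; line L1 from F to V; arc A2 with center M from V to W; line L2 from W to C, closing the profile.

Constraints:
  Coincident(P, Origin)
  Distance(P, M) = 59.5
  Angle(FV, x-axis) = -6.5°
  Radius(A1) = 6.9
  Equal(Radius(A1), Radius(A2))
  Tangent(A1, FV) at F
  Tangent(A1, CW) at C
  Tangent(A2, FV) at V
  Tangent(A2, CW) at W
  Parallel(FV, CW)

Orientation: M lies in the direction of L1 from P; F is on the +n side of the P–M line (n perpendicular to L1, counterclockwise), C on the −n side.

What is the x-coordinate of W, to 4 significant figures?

58.34

The slot axis is L1's direction at -6.5°, so u = (cos -6.5°, sin -6.5°) = (0.9936, -0.1132) and n = (−sin -6.5°, cos -6.5°) = (0.1132, 0.9936). P is at the origin and M lies 59.5 along u from P, so M = 59.5·u = (59.12, -6.736). Tangency of A1 to both parallel lines with radius 6.9 puts F and C at P ± 6.9·n: F = (0.7811, 6.856), C = (-0.7811, -6.856). Equal radii place V and W the same way about M: V = M + 6.9·n = (59.90, 0.1201), W = M − 6.9·n = (58.34, -13.59). So W.x = 58.34.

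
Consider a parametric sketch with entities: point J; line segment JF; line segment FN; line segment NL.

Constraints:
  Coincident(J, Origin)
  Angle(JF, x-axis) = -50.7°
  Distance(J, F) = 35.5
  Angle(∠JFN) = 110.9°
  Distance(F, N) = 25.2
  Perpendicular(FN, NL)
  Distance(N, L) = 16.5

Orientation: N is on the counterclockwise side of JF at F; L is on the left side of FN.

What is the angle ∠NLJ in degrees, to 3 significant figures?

114°

J is at the origin; JF runs at -50.7° with length 35.5, so F = 35.5·(cos -50.7°, sin -50.7°) = (22.5, -27.5). ∠JFN = 110.9°, so FN runs at -50.7° + (180° − 110.9°) = 18.4° from the x-axis; with |FN| = 25.2, N = F + 25.2·(cos 18.4°, sin 18.4°) = (46.4, -19.5). The perpendicularity gives NL at right angles to FN; with |NL| = 16.5 on the left of FN, L = N + 16.5·(-0.316, 0.949) = (41.2, -3.86). Then cos ∠NLJ = LN·LJ / (|LN||LJ|), giving 114°.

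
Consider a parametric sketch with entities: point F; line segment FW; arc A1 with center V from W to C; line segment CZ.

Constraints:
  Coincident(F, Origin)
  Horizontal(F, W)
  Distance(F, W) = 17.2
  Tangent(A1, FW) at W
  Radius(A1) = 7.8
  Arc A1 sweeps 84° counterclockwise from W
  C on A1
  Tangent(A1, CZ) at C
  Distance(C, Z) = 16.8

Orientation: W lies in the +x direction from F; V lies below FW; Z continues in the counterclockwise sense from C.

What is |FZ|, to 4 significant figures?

24.91

F is at the origin; FW is horizontal with |FW| = 17.2 and W on the +x side, so W = (17.20, 0.000). Since A1 is tangent to FW there, VW ⟂ FW, so V = W + (0, -7.8) = (17.20, -7.800). On A1, W sits at bearing 90° from V; an 84° counterclockwise sweep puts C at bearing 174°, so C = V + 7.8·(cos 174°, sin 174°) = (9.443, -6.985). Since A1 is tangent to CZ there, VC ⟂ CZ, so CZ runs along (−sin 174°, cos 174°); with |CZ| = 16.8, Z = (7.687, -23.69). Then |FZ| = |Z − F| = 24.91.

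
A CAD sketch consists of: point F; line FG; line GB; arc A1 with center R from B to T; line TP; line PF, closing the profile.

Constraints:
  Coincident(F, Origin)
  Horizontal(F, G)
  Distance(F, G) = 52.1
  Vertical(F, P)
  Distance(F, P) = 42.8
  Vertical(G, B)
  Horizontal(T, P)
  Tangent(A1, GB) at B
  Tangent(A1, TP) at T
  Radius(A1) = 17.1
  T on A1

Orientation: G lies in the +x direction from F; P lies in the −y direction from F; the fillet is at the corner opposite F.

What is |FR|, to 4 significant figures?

43.42

F is at the origin; FG is horizontal with |FG| = 52.1 and G on the +x side, so G = (52.10, 0.000). F and P share the same x with |FP| = 42.8 and P on the −y side, so P = (0.000, -42.80). The virtual corner opposite F is at (52.10, -42.80). The tangent condition forces RB to be normal to GB and A1 meets TP tangentially, so RT is at right angles to TP, with radius 17.1, so the center R sits 17.1 in from both sides at R = (35.00, -25.70). Then |FR| = |R − F| = 43.42.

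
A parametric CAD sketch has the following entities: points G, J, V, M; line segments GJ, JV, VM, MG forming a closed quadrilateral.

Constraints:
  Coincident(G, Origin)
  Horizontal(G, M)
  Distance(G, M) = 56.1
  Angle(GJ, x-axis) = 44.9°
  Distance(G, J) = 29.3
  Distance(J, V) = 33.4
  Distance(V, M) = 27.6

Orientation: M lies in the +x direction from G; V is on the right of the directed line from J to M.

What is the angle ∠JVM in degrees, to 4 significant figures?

83.76°

G is at the origin; G and M share the same y with |GM| = 56.1 and M in +x, so M = (56.1, 0). GJ runs at 44.9° with |GJ| = 29.3, so J = (20.75, 20.68). V is determined by |JV| = 33.4 and |VM| = 27.6 together: it lies at the intersection of circle(J, 33.4) and circle(M, 27.6). With |JM| = 40.95, the foot of the radical line on JM is 24.80 from J and the perpendicular offset is √(33.4² − 24.80²) = 22.38. Taking the right-of-JM solution: V = (30.85, -11.15).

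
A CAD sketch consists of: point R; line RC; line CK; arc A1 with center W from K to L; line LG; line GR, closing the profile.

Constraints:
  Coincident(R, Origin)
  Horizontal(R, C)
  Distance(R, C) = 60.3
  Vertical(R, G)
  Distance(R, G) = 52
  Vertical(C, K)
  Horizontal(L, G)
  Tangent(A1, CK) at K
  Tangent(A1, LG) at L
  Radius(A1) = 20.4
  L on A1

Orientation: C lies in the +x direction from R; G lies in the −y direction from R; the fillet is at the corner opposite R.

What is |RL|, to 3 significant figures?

65.5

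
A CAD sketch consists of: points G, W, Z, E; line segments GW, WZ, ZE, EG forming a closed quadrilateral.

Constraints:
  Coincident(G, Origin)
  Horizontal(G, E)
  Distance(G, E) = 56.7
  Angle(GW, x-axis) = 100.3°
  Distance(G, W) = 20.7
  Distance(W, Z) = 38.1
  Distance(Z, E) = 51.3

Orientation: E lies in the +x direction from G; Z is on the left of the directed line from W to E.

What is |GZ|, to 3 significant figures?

50.4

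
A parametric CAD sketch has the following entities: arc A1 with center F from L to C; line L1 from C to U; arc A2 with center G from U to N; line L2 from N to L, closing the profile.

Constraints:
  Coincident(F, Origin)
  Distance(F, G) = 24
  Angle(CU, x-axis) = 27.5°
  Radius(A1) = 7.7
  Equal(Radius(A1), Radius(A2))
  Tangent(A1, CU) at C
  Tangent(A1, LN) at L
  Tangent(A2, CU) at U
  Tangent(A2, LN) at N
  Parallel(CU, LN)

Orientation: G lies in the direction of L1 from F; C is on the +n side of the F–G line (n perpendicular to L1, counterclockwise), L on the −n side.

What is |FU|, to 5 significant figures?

25.205

The slot axis is L1's direction at 27.5°, so u = (cos 27.5°, sin 27.5°) = (0.88701, 0.46175) and n = (−sin 27.5°, cos 27.5°) = (-0.46175, 0.88701). F is at the origin and G lies 24.0 along u from F, so G = 24.0·u = (21.288, 11.082). Tangency of A1 to both parallel lines with radius 7.7 puts C and L at F ± 7.7·n: C = (-3.5555, 6.8300), L = (3.5555, -6.8300). Equal radii place U and N the same way about G: U = G + 7.7·n = (17.733, 17.912), N = G − 7.7·n = (24.844, 4.2520). Then |FU| = |U − F| = 25.205.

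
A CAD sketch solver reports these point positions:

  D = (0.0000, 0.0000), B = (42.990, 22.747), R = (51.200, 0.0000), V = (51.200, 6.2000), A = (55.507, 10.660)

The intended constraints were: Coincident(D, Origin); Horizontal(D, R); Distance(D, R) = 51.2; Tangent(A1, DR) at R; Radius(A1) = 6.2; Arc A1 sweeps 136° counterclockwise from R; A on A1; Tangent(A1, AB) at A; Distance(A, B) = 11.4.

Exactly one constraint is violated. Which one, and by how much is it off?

Distance(A, B) = 11.4 — off by 6.00.

D = (0.00, 0.00) ✓; D.y = 0.00, R.y = 0.00 ✓; |DR| = 51.20 ✓; ∠(VR, RD) = 90.00° ✓; |VR| = 6.200 ✓; bearing(V→A) − bearing(V→R) = 136.0° ✓; |VA| = 6.200 ✓; ∠(VA, AB) = 90.00° ✓; |AB| = 17.40 ✗.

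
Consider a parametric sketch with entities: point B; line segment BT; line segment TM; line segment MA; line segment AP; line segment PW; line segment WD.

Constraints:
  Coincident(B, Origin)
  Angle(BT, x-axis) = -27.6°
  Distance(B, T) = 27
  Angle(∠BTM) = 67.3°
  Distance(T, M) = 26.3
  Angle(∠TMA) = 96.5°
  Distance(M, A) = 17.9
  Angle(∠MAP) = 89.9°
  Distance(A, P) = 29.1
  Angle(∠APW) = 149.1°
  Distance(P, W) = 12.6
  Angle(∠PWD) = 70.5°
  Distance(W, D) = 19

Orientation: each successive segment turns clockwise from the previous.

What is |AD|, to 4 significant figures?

31.37

B is at the origin; BT runs at -27.6° with length 27.0, so T = (23.93, -12.51). ∠BTM = 67.3° gives TM at -140.3° from the x-axis; with |TM| = 26.3, M = (3.692, -29.31). ∠TMA = 96.5° gives MA at 136.2° from the x-axis; with |MA| = 17.9, A = (-9.227, -16.92). ∠MAP = 89.9° gives AP at 46.10° from the x-axis; with |AP| = 29.1, P = (10.95, 4.049). ∠APW = 149.1° gives PW at 15.20° from the x-axis; with |PW| = 12.6, W = (23.11, 7.352). ∠PWD = 70.5° gives WD at -94.30° from the x-axis; with |WD| = 19.0, D = (21.69, -11.59). Then |AD| = |D − A| = 31.37.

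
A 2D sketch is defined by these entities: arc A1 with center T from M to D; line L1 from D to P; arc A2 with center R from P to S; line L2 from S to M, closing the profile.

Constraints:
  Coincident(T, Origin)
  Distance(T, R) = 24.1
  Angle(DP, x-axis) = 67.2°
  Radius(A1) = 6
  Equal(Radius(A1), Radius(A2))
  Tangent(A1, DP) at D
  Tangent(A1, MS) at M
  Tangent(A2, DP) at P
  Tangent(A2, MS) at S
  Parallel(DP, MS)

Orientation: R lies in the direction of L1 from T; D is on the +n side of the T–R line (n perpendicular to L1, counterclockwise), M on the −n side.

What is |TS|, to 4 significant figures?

24.84

Tangency of A1 to both parallel lines with radius 6.0 puts D and M at T ± 6.0·n: D = (-5.531, 2.325), M = (5.531, -2.325). Equal radii place P and S the same way about R: P = R + 6.0·n = (3.808, 24.54), S = R − 6.0·n = (14.87, 19.89). Then |TS| = |S − T| = 24.84.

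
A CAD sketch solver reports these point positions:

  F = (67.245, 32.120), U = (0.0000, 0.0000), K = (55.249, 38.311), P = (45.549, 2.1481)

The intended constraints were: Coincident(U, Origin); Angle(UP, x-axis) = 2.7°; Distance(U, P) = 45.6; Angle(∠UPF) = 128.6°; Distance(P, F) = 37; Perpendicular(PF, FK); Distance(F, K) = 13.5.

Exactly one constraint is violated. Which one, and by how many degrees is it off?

Perpendicular(PF, FK) — off by 8.60°.

U = (0.00, 0.00) ✓; UP at 2.700° ✓; |UP| = 45.60 ✓; ∠UPF = 128.6° ✓; |PF| = 37.00 ✓; ∠(PF, FK) = 98.60° ✗; |FK| = 13.50 ✓.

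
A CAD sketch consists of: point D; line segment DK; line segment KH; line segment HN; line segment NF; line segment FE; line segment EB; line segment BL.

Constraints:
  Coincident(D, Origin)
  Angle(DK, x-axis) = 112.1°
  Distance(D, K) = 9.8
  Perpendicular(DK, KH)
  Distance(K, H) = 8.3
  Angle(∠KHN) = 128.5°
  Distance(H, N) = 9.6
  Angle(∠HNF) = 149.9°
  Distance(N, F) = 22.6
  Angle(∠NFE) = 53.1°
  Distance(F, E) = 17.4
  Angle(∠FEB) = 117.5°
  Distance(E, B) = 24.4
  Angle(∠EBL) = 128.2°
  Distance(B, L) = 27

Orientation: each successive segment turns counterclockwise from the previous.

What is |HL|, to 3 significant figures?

24.9

D is at the origin; DK runs at 112.1° with length 9.8, so K = (-3.69, 9.08). DK ⟂ KH, so KH runs at -158°; with |KH| = 8.3, H = (-11.4, 5.96). ∠KHN = 128.5° gives HN at -106° from the x-axis; with |HN| = 9.6, N = (-14.1, -3.25). ∠HNF = 149.9° gives NF at -76.3° from the x-axis; with |NF| = 22.6, F = (-8.74, -25.2). ∠NFE = 53.1° gives FE at 50.6° from the x-axis; with |FE| = 17.4, E = (2.31, -11.8). ∠FEB = 117.5° gives EB at 113° from the x-axis; with |EB| = 24.4, B = (-7.26, 10.7). ∠EBL = 128.2° gives BL at 165° from the x-axis; with |BL| = 27.0, L = (-33.3, 17.7). Then |HL| = |L − H| = 24.9.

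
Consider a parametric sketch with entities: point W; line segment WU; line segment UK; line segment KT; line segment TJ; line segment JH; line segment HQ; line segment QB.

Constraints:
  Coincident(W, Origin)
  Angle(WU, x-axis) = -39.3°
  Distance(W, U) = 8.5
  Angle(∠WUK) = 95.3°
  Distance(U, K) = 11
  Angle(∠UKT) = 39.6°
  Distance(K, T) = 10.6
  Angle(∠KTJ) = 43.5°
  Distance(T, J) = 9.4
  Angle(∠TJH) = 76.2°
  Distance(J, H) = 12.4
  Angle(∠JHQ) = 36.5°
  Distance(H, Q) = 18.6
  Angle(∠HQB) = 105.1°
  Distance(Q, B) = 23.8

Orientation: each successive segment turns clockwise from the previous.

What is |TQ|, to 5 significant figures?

5.1698

W is at the origin; WU runs at -39.3° with length 8.5, so U = (6.5776, -5.3837). ∠WUK = 95.3° gives UK at -124.00° from the x-axis; with |UK| = 11.0, K = (0.42652, -14.503). ∠UKT = 39.6° gives KT at 95.600° from the x-axis; with |KT| = 10.6, T = (-0.60786, -3.9537). ∠KTJ = 43.5° gives TJ at -40.900° from the x-axis; with |TJ| = 9.4, J = (6.4972, -10.108). ∠TJH = 76.2° gives JH at -144.70° from the x-axis; with |JH| = 12.4, H = (-3.6229, -17.274). ∠JHQ = 36.5° gives HQ at 71.800° from the x-axis; with |HQ| = 18.6, Q = (2.1865, 0.39574). Then |TQ| = |Q − T| = 5.1698.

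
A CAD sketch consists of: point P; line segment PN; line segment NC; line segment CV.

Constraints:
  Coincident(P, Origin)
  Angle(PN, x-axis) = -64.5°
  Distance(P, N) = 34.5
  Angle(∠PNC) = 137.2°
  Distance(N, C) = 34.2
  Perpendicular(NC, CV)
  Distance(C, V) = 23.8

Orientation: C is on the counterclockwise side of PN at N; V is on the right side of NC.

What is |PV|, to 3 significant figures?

76.0

P is at the origin; PN runs at -64.5° with length 34.5, so N = 34.5·(cos -64.5°, sin -64.5°) = (14.9, -31.1). ∠PNC = 137.2°, so NC runs at -64.5° + (180° − 137.2°) = -21.7° from the x-axis; with |NC| = 34.2, C = N + 34.2·(cos -21.7°, sin -21.7°) = (46.6, -43.8). NC is perpendicular to CV; with |CV| = 23.8 on the right of NC, V = C + 23.8·(-0.370, -0.929) = (37.8, -65.9). Then |PV| = |V − P| = 76.0.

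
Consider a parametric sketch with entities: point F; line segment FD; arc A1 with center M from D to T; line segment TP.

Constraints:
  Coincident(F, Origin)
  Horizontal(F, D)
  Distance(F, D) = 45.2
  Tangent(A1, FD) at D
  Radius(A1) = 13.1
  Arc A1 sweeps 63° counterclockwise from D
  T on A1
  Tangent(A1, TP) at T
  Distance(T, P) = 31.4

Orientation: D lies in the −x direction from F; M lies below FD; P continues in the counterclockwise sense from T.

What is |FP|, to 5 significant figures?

79.330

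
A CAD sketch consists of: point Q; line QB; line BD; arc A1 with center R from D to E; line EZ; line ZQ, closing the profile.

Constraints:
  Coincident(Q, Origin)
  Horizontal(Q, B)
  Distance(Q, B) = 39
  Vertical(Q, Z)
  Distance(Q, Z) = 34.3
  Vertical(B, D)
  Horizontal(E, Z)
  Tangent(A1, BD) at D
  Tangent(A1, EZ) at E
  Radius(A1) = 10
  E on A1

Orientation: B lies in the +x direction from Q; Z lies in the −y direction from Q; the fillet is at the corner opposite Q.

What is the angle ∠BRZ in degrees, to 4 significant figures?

131.4°

QZ is vertical with |QZ| = 34.3 and Z on the −y side, so Z = (0.000, -34.30). The virtual corner opposite Q is at (39.00, -34.30). Tangency of A1 to BD means the radius RD is perpendicular to BD and A1 meets EZ tangentially, so RE is at right angles to EZ, with radius 10.0, so the center R sits 10.0 in from both sides at R = (29.00, -24.30). Then cos ∠BRZ = RB·RZ / (|RB||RZ|), giving 131.4°.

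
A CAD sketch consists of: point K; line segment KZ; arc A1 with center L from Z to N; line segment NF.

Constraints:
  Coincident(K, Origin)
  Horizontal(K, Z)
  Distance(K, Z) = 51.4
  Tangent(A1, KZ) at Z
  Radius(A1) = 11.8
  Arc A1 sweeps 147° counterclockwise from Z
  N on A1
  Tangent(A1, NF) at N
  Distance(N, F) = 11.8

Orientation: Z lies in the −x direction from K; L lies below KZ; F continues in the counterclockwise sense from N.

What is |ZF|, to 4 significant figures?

28.34

K is at the origin; KZ is horizontal with |KZ| = 51.4 and Z on the −x side, so Z = (-51.40, 0.000). The tangent condition forces LZ to be normal to KZ, so L = Z + (0, -11.8) = (-51.40, -11.80). On A1, Z sits at bearing 90° from L; a 147° counterclockwise sweep puts N at bearing 237°, so N = L + 11.8·(cos 237°, sin 237°) = (-57.83, -21.70). Since A1 is tangent to NF there, LN ⟂ NF, so NF runs along (−sin 237°, cos 237°); with |NF| = 11.8, F = (-47.93, -28.12). Then |ZF| = |F − Z| = 28.34.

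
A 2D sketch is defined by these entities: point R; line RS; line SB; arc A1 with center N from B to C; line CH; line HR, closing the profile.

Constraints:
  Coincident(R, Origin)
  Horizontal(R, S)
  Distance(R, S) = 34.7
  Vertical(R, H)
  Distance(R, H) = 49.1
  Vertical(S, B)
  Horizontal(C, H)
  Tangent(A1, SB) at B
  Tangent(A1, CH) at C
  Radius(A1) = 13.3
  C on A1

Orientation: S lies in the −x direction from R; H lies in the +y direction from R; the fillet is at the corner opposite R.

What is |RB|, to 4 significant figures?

49.86

R is at the origin; R and S share the same y with |RS| = 34.7 and S on the −x side, so S = (-34.70, 0.000). R and H share the same x with |RH| = 49.1 and H on the +y side, so H = (0.000, 49.10). The virtual corner opposite R is at (-34.70, 49.10). Tangency of A1 to SB means the radius NB is perpendicular to SB and the tangent condition forces NC to be normal to CH, with radius 13.3, so the center N sits 13.3 in from both sides at N = (-21.40, 35.80). That places the tangent points at B = (-34.70, 35.80) on SB and C = (-21.40, 49.10) on CH. Then |RB| = |B − R| = 49.86.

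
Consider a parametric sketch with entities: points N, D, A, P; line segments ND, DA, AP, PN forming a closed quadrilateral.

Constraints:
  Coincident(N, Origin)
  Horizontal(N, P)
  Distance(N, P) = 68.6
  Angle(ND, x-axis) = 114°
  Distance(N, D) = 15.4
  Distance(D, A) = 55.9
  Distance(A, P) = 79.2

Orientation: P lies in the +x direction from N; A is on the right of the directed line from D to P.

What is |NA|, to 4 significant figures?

41.36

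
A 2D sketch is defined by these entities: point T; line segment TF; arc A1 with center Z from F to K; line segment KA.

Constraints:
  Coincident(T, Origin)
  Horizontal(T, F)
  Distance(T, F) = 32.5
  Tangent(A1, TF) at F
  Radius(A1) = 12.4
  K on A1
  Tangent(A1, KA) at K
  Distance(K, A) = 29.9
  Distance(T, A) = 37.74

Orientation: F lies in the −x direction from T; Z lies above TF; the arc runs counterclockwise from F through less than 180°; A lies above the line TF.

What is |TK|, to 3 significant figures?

22.4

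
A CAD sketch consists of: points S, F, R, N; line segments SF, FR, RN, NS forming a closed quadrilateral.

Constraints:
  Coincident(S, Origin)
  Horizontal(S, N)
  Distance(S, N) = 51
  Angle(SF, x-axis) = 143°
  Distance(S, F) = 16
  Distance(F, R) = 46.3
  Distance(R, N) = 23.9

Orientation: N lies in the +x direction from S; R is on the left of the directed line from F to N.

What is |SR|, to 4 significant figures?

36.70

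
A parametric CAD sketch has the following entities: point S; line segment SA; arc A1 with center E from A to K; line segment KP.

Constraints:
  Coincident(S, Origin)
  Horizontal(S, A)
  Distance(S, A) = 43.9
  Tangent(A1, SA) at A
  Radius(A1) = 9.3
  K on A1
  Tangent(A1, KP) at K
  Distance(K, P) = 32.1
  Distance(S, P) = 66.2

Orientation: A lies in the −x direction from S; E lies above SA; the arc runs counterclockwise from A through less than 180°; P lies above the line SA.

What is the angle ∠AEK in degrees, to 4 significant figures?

118.9°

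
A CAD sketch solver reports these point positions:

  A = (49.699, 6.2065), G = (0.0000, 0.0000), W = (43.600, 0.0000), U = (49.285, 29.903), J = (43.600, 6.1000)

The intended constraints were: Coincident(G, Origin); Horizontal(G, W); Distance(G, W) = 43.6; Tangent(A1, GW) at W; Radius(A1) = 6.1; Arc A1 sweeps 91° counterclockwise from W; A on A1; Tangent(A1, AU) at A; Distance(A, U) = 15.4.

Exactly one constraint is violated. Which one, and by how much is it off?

Distance(A, U) = 15.4 — off by 8.30.

G = (0.00, 0.00) ✓; G.y = 0.00, W.y = 0.00 ✓; |GW| = 43.60 ✓; ∠(JW, WG) = 90.00° ✓; |JW| = 6.100 ✓; bearing(J→A) − bearing(J→W) = 91.00° ✓; |JA| = 6.100 ✓; ∠(JA, AU) = 90.00° ✓; |AU| = 23.70 ✗.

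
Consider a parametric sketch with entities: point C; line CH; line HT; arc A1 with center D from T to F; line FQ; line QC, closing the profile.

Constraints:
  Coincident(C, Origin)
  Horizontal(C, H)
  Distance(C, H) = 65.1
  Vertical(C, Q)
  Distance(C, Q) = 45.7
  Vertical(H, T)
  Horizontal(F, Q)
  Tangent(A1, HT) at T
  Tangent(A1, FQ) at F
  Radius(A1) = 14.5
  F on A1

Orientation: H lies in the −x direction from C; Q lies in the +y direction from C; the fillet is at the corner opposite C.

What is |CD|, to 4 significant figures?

59.45

C is at the origin; C and H share the same y with |CH| = 65.1 and H on the −x side, so H = (-65.10, 0.000). CQ is vertical with |CQ| = 45.7 and Q on the +y side, so Q = (0.000, 45.70). The virtual corner opposite C is at (-65.10, 45.70). The tangent condition forces DT to be normal to HT and since A1 is tangent to FQ there, DF ⟂ FQ, with radius 14.5, so the center D sits 14.5 in from both sides at D = (-50.60, 31.20). Then |CD| = |D − C| = 59.45.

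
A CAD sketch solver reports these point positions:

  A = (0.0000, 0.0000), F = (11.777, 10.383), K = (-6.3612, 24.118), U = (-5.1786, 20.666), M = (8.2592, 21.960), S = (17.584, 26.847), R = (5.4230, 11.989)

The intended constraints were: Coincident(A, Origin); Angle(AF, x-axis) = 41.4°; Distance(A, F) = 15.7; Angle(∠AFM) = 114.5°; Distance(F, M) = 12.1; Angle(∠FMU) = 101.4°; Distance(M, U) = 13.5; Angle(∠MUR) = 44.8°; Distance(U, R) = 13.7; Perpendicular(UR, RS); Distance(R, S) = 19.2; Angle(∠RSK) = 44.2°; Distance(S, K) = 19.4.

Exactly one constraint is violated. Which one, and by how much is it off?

Distance(S, K) = 19.4 — off by 4.70.

A = (0.00, 0.00) ✓; AF at 41.40° ✓; |AF| = 15.70 ✓; ∠AFM = 114.5° ✓; |FM| = 12.10 ✓; ∠FMU = 101.4° ✓; |MU| = 13.50 ✓; ∠MUR = 44.80° ✓; |UR| = 13.70 ✓; ∠(UR, RS) = 90.00° ✓; |RS| = 19.20 ✓; ∠RSK = 44.20° ✓; |SK| = 24.10 ✗.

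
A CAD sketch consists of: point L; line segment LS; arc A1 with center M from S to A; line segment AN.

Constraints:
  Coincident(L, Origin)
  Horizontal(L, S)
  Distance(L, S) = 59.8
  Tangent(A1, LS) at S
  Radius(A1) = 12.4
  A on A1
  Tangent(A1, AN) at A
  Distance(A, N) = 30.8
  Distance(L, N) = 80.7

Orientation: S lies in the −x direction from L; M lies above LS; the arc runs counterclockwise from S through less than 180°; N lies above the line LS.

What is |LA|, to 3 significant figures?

53.3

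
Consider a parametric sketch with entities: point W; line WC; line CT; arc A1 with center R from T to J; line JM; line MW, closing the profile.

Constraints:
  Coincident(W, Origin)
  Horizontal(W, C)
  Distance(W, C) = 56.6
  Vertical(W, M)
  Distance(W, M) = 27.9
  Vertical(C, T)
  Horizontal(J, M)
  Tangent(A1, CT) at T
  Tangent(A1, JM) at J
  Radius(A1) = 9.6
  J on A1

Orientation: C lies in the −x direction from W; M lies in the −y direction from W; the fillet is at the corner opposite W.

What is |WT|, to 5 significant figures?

59.485

W is at the origin; WC is horizontal with |WC| = 56.6 and C on the −x side, so C = (-56.600, 0.0000). WM is vertical with |WM| = 27.9 and M on the −y side, so M = (0.0000, -27.900). The virtual corner opposite W is at (-56.600, -27.900). Since A1 is tangent to CT there, RT ⟂ CT and the tangent condition forces RJ to be normal to JM, with radius 9.6, so the center R sits 9.6 in from both sides at R = (-47.000, -18.300). That places the tangent points at T = (-56.600, -18.300) on CT and J = (-47.000, -27.900) on JM. Then |WT| = |T − W| = 59.485.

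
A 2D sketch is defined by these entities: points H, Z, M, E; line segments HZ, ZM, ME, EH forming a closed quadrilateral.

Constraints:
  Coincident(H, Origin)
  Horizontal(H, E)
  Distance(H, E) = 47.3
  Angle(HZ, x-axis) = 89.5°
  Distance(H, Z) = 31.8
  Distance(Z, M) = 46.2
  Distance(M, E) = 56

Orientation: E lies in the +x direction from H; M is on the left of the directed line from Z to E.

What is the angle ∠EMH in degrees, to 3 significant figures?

43.3°

Checks: |ZM| = 46.20 ✓; |ME| = 56.00 ✓.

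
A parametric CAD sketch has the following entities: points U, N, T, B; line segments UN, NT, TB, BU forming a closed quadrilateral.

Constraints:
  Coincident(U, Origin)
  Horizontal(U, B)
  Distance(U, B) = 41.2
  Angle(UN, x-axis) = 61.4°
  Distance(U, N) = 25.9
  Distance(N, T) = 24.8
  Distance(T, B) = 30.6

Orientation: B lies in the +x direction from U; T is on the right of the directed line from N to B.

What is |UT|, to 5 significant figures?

10.851

U is at the origin; UB is horizontal with |UB| = 41.2 and B in +x, so B = (41.2, 0). UN runs at 61.4° with |UN| = 25.9, so N = (12.398, 22.740). T is determined by |NT| = 24.8 and |TB| = 30.6 together: it lies at the intersection of circle(N, 24.8) and circle(B, 30.6). With |NB| = 36.697, the foot of the radical line on NB is 13.970 from N and the perpendicular offset is √(24.8² − 13.970²) = 20.491. Taking the right-of-NB solution: T = (10.665, -1.9996).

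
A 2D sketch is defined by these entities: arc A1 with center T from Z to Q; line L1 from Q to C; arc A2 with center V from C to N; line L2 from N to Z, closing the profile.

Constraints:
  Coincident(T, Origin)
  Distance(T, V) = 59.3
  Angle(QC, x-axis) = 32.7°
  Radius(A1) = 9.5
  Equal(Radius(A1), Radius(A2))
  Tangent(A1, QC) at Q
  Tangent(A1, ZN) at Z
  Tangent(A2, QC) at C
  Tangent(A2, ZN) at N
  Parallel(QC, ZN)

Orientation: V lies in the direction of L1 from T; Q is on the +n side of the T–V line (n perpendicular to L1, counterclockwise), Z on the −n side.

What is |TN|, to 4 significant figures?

60.06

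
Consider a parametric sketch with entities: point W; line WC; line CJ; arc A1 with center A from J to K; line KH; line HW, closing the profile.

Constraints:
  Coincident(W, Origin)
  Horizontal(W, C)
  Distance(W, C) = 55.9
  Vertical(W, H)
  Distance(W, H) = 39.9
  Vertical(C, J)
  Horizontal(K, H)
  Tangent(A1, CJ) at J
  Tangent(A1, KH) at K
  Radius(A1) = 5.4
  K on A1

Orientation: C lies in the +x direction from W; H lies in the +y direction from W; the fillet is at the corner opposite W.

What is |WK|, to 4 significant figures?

64.36

W is at the origin; WC is horizontal with |WC| = 55.9 and C on the +x side, so C = (55.90, 0.000). W and H share the same x with |WH| = 39.9 and H on the +y side, so H = (0.000, 39.90). The virtual corner opposite W is at (55.90, 39.90). A1 meets CJ tangentially, so AJ is at right angles to CJ and since A1 is tangent to KH there, AK ⟂ KH, with radius 5.4, so the center A sits 5.4 in from both sides at A = (50.50, 34.50). That places the tangent points at J = (55.90, 34.50) on CJ and K = (50.50, 39.90) on KH. Then |WK| = |K − W| = 64.36.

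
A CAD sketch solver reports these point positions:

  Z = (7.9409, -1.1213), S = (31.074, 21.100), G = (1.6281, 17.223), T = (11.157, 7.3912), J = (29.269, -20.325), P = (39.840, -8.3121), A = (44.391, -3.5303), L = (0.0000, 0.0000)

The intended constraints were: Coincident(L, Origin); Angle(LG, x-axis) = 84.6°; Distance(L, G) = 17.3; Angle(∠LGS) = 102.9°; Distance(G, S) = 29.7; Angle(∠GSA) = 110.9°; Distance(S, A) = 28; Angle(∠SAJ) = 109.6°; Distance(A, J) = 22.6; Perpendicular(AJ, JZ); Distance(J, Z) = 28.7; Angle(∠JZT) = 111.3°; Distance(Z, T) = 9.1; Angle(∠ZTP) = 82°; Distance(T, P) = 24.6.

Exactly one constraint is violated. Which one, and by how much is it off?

Distance(T, P) = 24.6 — off by 8.10.

L = (0.00, 0.00) ✓; LG at 84.60° ✓; |LG| = 17.30 ✓; ∠LGS = 102.9° ✓; |GS| = 29.70 ✓; ∠GSA = 110.9° ✓; |SA| = 28.00 ✓; ∠SAJ = 109.6° ✓; |AJ| = 22.60 ✓; ∠(AJ, JZ) = 90.00° ✓; |JZ| = 28.70 ✓; ∠JZT = 111.3° ✓; |ZT| = 9.100 ✓; ∠ZTP = 82.00° ✓; |TP| = 32.70 ✗.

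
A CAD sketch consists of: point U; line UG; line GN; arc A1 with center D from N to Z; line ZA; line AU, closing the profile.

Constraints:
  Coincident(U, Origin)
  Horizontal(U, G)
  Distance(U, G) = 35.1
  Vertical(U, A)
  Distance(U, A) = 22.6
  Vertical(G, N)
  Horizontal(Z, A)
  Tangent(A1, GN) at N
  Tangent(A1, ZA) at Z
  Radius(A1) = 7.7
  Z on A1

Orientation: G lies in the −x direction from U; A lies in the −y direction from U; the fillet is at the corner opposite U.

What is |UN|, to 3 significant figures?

38.1

U is at the origin; U and G share the same y with |UG| = 35.1 and G on the −x side, so G = (-35.1, 0.00). UA is vertical with |UA| = 22.6 and A on the −y side, so A = (0.00, -22.6). The virtual corner opposite U is at (-35.1, -22.6). Tangency of A1 to GN means the radius DN is perpendicular to GN and A1 meets ZA tangentially, so DZ is at right angles to ZA, with radius 7.7, so the center D sits 7.7 in from both sides at D = (-27.4, -14.9). That places the tangent points at N = (-35.1, -14.9) on GN and Z = (-27.4, -22.6) on ZA. Then |UN| = |N − U| = 38.1.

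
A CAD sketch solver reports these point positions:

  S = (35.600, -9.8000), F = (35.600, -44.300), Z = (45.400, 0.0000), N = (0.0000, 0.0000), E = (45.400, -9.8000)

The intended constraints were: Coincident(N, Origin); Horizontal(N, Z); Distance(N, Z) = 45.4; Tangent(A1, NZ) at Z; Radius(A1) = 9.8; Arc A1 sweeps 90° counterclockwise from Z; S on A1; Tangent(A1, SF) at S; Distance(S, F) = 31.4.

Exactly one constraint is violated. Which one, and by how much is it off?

Distance(S, F) = 31.4 — off by 3.10.

N = (0.00, 0.00) ✓; N.y = 0.00, Z.y = 0.00 ✓; |NZ| = 45.40 ✓; ∠(EZ, ZN) = 90.00° ✓; |EZ| = 9.800 ✓; bearing(E→S) − bearing(E→Z) = 90.00° ✓; |ES| = 9.800 ✓; ∠(ES, SF) = 90.00° ✓; |SF| = 34.50 ✗.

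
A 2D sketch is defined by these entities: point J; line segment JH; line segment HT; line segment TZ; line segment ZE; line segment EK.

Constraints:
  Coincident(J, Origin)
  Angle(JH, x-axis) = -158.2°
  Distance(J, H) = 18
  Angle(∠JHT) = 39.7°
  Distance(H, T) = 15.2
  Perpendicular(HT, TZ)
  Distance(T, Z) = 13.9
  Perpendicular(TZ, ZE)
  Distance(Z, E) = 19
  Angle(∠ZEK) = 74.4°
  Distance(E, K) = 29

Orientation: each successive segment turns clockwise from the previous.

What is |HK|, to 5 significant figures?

14.590

TZ ⟂ ZE, so ZE runs at -118.50°; with |ZE| = 19.0, E = (-6.3104, -16.657). ∠ZEK = 74.4° gives EK at 135.90° from the x-axis; with |EK| = 29.0, K = (-27.136, 3.5248). Then |HK| = |K − H| = 14.590.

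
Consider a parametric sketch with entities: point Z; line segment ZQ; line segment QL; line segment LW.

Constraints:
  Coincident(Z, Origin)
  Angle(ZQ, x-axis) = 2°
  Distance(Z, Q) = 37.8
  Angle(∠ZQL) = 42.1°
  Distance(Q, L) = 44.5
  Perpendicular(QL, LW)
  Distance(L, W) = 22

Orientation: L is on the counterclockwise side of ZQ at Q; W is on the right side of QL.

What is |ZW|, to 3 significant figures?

50.1

Z is at the origin; ZQ runs at 2.0° with length 37.8, so Q = 37.8·(cos 2.0°, sin 2.0°) = (37.8, 1.32). ∠ZQL = 42.1°, so QL runs at 2.0° + (180° − 42.1°) = 140° from the x-axis; with |QL| = 44.5, L = Q + 44.5·(cos 140°, sin 140°) = (3.74, 30.0). The perpendicularity gives LW at right angles to QL; with |LW| = 22.0 on the right of QL, W = L + 22.0·(0.644, 0.765) = (17.9, 46.8). Then |ZW| = |W − Z| = 50.1.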